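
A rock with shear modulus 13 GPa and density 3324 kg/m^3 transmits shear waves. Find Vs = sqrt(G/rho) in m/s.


Convert G to Pa: G = 13e9 Pa
Compute G/rho = 13e9 / 3324 = 3910950.6619
Vs = sqrt(3910950.6619) = 1977.61 m/s

1977.61


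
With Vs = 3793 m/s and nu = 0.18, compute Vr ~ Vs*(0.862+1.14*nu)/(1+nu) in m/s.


Numerator factor = 0.862 + 1.14*0.18 = 1.0672
Denominator = 1 + 0.18 = 1.18
Vr = 3793 * 1.0672 / 1.18 = 3430.41 m/s

3430.41


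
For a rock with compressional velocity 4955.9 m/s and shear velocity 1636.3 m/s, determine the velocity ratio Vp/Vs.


Vp/Vs = 4955.9 / 1636.3
= 3.0287

3.0287


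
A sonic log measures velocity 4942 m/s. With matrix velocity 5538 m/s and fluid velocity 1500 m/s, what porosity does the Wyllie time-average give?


1/V - 1/Vm = 1/4942 - 1/5538 = 2.178e-05
1/Vf - 1/Vm = 1/1500 - 1/5538 = 0.0004861
phi = 2.178e-05 / 0.0004861 = 0.0448

0.0448


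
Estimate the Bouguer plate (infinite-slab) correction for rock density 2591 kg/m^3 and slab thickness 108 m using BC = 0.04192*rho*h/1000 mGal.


BC = 0.04192 * rho * h / 1000
= 0.04192 * 2591 * 108 / 1000
= 11.7304 mGal

11.7304


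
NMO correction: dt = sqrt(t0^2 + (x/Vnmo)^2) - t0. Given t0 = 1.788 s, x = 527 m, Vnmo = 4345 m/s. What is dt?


x/Vnmo = 527/4345 = 0.121289
(x/Vnmo)^2 = 0.014711
t0^2 = 3.196944
sqrt(3.196944 + 0.014711) = 1.792109
dt = 1.792109 - 1.788 = 0.004109

0.004109


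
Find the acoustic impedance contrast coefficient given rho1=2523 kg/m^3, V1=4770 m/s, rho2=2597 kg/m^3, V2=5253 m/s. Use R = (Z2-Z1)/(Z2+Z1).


Z1 = 2523 * 4770 = 12034710
Z2 = 2597 * 5253 = 13642041
R = (13642041 - 12034710) / (13642041 + 12034710) = 1607331 / 25676751 = 0.0626

0.0626


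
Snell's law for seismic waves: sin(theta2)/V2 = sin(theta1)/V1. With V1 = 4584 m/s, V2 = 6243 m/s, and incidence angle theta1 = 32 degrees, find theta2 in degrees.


sin(theta1) = sin(32 deg) = 0.529919
sin(theta2) = V2/V1 * sin(theta1) = 6243/4584 * 0.529919 = 0.721703
theta2 = arcsin(0.721703) = 46.1953 degrees

46.1953


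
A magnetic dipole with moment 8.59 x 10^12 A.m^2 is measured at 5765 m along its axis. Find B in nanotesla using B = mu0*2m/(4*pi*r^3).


m = 8.59 x 10^12 = 8590000000000 A.m^2
2m = 17180000000000 A.m^2
r^3 = 5765^3 = 191601072125
B = (4pi*10^-7) * 17180000000000 / (4*pi * 191601072125) * 1e9
= 21589024.715469 / 2407730082431.31 * 1e9
= 8966.5469 nT

8966.5469


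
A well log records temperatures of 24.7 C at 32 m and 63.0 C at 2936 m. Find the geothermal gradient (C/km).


dT = 63.0 - 24.7 = 38.3 C
dz = 2936 - 32 = 2904 m
gradient = dT/dz * 1000 = 38.3/2904 * 1000 = 13.1887 C/km

13.1887


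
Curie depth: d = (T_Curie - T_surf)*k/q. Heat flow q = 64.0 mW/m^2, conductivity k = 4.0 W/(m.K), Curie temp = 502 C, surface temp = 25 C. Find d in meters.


T_Curie - T_surf = 502 - 25 = 477 C
Convert q to W/m^2: 64.0 mW/m^2 = 0.064 W/m^2
d = 477 * 4.0 / 0.064 = 29812.5 m

29812.5


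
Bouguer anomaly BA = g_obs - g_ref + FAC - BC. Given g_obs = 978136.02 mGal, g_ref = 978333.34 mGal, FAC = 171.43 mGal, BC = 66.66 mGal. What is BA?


BA = g_obs - g_ref + FAC - BC
= 978136.02 - 978333.34 + 171.43 - 66.66
= -92.55 mGal

-92.55


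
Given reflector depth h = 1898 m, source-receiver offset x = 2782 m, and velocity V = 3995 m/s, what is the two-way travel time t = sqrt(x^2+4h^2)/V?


x^2 + 4h^2 = 2782^2 + 4*1898^2 = 7739524 + 14409616 = 22149140
sqrt(22149140) = 4706.2873
t = 4706.2873 / 3995 = 1.178 s

1.178


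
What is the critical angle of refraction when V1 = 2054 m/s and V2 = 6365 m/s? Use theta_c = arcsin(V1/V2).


V1/V2 = 2054/6365 = 0.322702
theta_c = arcsin(0.322702) = 18.8264 degrees

18.8264


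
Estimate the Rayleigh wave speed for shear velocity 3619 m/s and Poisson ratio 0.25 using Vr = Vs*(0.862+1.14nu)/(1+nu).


Numerator factor = 0.862 + 1.14*0.25 = 1.147
Denominator = 1 + 0.25 = 1.25
Vr = 3619 * 1.147 / 1.25 = 3320.79 m/s

3320.79


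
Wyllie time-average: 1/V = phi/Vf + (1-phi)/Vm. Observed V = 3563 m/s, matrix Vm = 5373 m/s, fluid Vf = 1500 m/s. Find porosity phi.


1/V - 1/Vm = 1/3563 - 1/5373 = 9.455e-05
1/Vf - 1/Vm = 1/1500 - 1/5373 = 0.00048055
phi = 9.455e-05 / 0.00048055 = 0.1967

0.1967


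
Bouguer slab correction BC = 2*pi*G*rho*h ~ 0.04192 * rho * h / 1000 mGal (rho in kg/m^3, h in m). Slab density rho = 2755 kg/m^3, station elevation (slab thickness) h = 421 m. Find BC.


BC = 0.04192 * rho * h / 1000
= 0.04192 * 2755 * 421 / 1000
= 48.6211 mGal

48.6211


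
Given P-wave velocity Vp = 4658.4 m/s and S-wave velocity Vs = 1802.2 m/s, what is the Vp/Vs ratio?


Vp/Vs = 4658.4 / 1802.2
= 2.5848

2.5848


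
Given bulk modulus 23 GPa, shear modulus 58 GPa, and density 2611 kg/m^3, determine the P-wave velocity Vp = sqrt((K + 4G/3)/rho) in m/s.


First compute the effective modulus:
K + 4G/3 = 23e9 + 4*58e9/3 = 100333333333.33 Pa
Then divide by density:
100333333333.33 / 2611 = 38427167.1135 Pa/(kg/m^3)
Take the square root:
Vp = sqrt(38427167.1135) = 6198.97 m/s

6198.97


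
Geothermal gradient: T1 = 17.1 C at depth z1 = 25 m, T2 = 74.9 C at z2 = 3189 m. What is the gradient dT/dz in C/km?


dT = 74.9 - 17.1 = 57.8 C
dz = 3189 - 25 = 3164 m
gradient = dT/dz * 1000 = 57.8/3164 * 1000 = 18.268 C/km

18.268


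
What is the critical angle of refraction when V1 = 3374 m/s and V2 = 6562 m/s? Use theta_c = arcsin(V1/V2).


V1/V2 = 3374/6562 = 0.514173
theta_c = arcsin(0.514173) = 30.9422 degrees

30.9422


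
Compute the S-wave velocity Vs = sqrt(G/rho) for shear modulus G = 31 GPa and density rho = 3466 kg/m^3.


Convert G to Pa: G = 31e9 Pa
Compute G/rho = 31e9 / 3466 = 8944027.6976
Vs = sqrt(8944027.6976) = 2990.66 m/s

2990.66


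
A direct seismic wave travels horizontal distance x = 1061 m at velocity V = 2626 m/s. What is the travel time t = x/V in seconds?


t = x / V
= 1061 / 2626
= 0.404 s

0.404


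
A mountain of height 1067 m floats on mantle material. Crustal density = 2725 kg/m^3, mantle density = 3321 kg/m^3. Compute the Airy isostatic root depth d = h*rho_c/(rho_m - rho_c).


rho_m - rho_c = 3321 - 2725 = 596
d = 1067 * 2725 / 596
= 2907575 / 596
= 4878.48 m

4878.48


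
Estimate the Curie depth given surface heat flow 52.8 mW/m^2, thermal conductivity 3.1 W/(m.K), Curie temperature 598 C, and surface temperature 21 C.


T_Curie - T_surf = 598 - 21 = 577 C
Convert q to W/m^2: 52.8 mW/m^2 = 0.0528 W/m^2
d = 577 * 3.1 / 0.0528 = 33876.89 m

33876.89


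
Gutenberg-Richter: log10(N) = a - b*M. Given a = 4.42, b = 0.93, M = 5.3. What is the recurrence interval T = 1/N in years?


log10(N) = 4.42 - 0.93*5.3 = -0.509
N = 10^-0.509 = 0.309742
T = 1/N = 1/0.309742 = 3.2285 years

3.2285


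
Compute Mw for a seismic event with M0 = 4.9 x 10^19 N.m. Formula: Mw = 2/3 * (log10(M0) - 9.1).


log10(M0) = log10(4.9 x 10^19) = 19.6902
Mw = 2/3 * (19.6902 - 9.1)
= 2/3 * 10.5902
= 7.06

7.06


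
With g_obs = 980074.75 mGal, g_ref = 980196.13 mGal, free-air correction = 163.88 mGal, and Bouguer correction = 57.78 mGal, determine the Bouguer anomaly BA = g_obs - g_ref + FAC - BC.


BA = g_obs - g_ref + FAC - BC
= 980074.75 - 980196.13 + 163.88 - 57.78
= -15.28 mGal

-15.28


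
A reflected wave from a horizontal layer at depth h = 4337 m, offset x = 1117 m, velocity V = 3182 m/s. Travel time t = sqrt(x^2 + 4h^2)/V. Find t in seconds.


x^2 + 4h^2 = 1117^2 + 4*4337^2 = 1247689 + 75238276 = 76485965
sqrt(76485965) = 8745.6255
t = 8745.6255 / 3182 = 2.7485 s

2.7485


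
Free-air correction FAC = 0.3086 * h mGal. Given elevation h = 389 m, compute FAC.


FAC = 0.3086 * h
= 0.3086 * 389
= 120.0454 mGal

120.0454


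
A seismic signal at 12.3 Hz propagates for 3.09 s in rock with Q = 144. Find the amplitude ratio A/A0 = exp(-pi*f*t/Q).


pi*f*t/Q = pi*12.3*3.09/144 = 0.829184
A/A0 = exp(-0.829184) = 0.436405

0.436405


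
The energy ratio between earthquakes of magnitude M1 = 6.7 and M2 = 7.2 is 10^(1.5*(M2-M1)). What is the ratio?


M2 - M1 = 7.2 - 6.7 = 0.5
1.5 * 0.5 = 0.75
ratio = 10^0.75 = 5.62

5.62


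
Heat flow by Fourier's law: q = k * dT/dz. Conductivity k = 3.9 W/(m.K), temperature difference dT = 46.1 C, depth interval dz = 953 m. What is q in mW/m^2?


q = k * dT / dz * 1000
= 3.9 * 46.1 / 953 * 1000
= 0.188657 * 1000
= 188.6569 mW/m^2

188.6569


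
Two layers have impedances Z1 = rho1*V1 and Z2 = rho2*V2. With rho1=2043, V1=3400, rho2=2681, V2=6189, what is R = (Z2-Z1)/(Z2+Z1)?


Z1 = 2043 * 3400 = 6946200
Z2 = 2681 * 6189 = 16592709
R = (16592709 - 6946200) / (16592709 + 6946200) = 9646509 / 23538909 = 0.4098

0.4098


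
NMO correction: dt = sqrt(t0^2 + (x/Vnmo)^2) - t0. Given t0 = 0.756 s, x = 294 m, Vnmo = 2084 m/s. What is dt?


x/Vnmo = 294/2084 = 0.141075
(x/Vnmo)^2 = 0.019902
t0^2 = 0.571536
sqrt(0.571536 + 0.019902) = 0.76905
dt = 0.76905 - 0.756 = 0.01305

0.01305


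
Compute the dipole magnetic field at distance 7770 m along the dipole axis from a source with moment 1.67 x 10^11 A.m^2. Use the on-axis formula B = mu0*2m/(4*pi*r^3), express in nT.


m = 1.67 x 10^11 = 167000000000 A.m^2
2m = 334000000000 A.m^2
r^3 = 7770^3 = 469097433000
B = (4pi*10^-7) * 334000000000 / (4*pi * 469097433000) * 1e9
= 419716.77852 / 5894852197322.52 * 1e9
= 71.2006 nT

71.2006


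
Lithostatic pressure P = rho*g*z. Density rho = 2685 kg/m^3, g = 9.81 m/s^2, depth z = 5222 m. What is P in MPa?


P = rho * g * z / 1e6
= 2685 * 9.81 * 5222 / 1e6
= 137546696.7 / 1e6
= 137.5467 MPa

137.5467


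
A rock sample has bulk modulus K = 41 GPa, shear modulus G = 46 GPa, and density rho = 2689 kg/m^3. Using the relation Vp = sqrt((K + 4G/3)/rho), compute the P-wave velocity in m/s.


First compute the effective modulus:
K + 4G/3 = 41e9 + 4*46e9/3 = 102333333333.33 Pa
Then divide by density:
102333333333.33 / 2689 = 38056278.6662 Pa/(kg/m^3)
Take the square root:
Vp = sqrt(38056278.6662) = 6168.98 m/s

6168.98


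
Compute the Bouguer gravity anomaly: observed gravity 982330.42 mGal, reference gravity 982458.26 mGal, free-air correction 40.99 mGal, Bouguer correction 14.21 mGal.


BA = g_obs - g_ref + FAC - BC
= 982330.42 - 982458.26 + 40.99 - 14.21
= -101.06 mGal

-101.06


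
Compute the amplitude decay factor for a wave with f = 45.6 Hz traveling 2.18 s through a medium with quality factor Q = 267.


pi*f*t/Q = pi*45.6*2.18/267 = 1.169661
A/A0 = exp(-1.169661) = 0.310472

0.310472


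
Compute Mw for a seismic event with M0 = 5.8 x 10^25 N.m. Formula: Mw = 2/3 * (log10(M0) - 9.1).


log10(M0) = log10(5.8 x 10^25) = 25.7634
Mw = 2/3 * (25.7634 - 9.1)
= 2/3 * 16.6634
= 11.11

11.11


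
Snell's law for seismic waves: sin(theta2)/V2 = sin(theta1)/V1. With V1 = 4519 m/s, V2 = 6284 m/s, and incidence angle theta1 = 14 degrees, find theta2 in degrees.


sin(theta1) = sin(14 deg) = 0.241922
sin(theta2) = V2/V1 * sin(theta1) = 6284/4519 * 0.241922 = 0.33641
theta2 = arcsin(0.33641) = 19.6583 degrees

19.6583


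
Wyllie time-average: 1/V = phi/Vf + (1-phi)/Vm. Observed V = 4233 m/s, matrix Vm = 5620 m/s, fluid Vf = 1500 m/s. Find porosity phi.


1/V - 1/Vm = 1/4233 - 1/5620 = 5.83e-05
1/Vf - 1/Vm = 1/1500 - 1/5620 = 0.00048873
phi = 5.83e-05 / 0.00048873 = 0.1193

0.1193


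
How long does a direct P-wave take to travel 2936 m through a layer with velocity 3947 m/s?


t = x / V
= 2936 / 3947
= 0.7439 s

0.7439


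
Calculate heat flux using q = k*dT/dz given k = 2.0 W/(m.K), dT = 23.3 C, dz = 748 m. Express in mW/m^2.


q = k * dT / dz * 1000
= 2.0 * 23.3 / 748 * 1000
= 0.062299 * 1000
= 62.2995 mW/m^2

62.2995


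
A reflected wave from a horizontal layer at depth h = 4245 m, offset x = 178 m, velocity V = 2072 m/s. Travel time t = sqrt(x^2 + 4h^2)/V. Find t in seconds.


x^2 + 4h^2 = 178^2 + 4*4245^2 = 31684 + 72080100 = 72111784
sqrt(72111784) = 8491.8658
t = 8491.8658 / 2072 = 4.0984 s

4.0984


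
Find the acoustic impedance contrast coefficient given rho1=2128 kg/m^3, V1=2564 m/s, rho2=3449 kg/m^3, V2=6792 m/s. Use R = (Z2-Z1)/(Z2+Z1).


Z1 = 2128 * 2564 = 5456192
Z2 = 3449 * 6792 = 23425608
R = (23425608 - 5456192) / (23425608 + 5456192) = 17969416 / 28881800 = 0.6222

0.6222


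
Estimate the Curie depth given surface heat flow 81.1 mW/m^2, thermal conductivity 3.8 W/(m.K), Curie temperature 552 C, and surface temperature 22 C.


T_Curie - T_surf = 552 - 22 = 530 C
Convert q to W/m^2: 81.1 mW/m^2 = 0.0811 W/m^2
d = 530 * 3.8 / 0.0811 = 24833.54 m

24833.54


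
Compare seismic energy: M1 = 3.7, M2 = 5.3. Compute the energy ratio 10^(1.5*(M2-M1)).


M2 - M1 = 5.3 - 3.7 = 1.6
1.5 * 1.6 = 2.4
ratio = 10^2.4 = 251.19

251.19


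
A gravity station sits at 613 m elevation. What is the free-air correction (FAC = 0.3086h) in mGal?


FAC = 0.3086 * h
= 0.3086 * 613
= 189.1718 mGal

189.1718


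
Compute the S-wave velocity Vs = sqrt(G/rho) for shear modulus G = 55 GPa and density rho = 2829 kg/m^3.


Convert G to Pa: G = 55e9 Pa
Compute G/rho = 55e9 / 2829 = 19441498.7628
Vs = sqrt(19441498.7628) = 4409.25 m/s

4409.25


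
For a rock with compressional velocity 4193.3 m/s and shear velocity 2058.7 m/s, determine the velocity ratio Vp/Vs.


Vp/Vs = 4193.3 / 2058.7
= 2.0369

2.0369


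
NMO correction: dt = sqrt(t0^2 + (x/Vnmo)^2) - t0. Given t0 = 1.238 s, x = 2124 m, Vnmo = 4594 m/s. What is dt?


x/Vnmo = 2124/4594 = 0.462342
(x/Vnmo)^2 = 0.21376
t0^2 = 1.532644
sqrt(1.532644 + 0.21376) = 1.321516
dt = 1.321516 - 1.238 = 0.083516

0.083516


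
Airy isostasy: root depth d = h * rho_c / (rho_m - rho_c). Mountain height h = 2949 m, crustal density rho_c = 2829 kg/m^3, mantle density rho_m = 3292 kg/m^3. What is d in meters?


rho_m - rho_c = 3292 - 2829 = 463
d = 2949 * 2829 / 463
= 8342721 / 463
= 18018.84 m

18018.84


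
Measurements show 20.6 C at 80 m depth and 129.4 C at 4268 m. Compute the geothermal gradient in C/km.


dT = 129.4 - 20.6 = 108.8 C
dz = 4268 - 80 = 4188 m
gradient = dT/dz * 1000 = 108.8/4188 * 1000 = 25.979 C/km

25.979


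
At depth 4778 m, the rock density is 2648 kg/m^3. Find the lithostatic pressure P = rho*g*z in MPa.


P = rho * g * z / 1e6
= 2648 * 9.81 * 4778 / 1e6
= 124117532.64 / 1e6
= 124.1175 MPa

124.1175


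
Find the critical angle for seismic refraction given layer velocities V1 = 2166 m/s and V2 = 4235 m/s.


V1/V2 = 2166/4235 = 0.511452
theta_c = arcsin(0.511452) = 30.7606 degrees

30.7606


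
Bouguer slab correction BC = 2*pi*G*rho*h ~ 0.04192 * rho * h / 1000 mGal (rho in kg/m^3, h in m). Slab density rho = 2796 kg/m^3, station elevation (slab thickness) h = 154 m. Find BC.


BC = 0.04192 * rho * h / 1000
= 0.04192 * 2796 * 154 / 1000
= 18.0501 mGal

18.0501


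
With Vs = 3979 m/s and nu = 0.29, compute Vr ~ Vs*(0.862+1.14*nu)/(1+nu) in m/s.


Numerator factor = 0.862 + 1.14*0.29 = 1.1926
Denominator = 1 + 0.29 = 1.29
Vr = 3979 * 1.1926 / 1.29 = 3678.57 m/s

3678.57


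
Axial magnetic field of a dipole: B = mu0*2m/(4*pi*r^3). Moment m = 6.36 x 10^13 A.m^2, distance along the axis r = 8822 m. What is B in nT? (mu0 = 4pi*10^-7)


m = 6.36 x 10^13 = 63600000000000 A.m^2
2m = 127200000000000 A.m^2
r^3 = 8822^3 = 686595828248
B = (4pi*10^-7) * 127200000000000 / (4*pi * 686595828248) * 1e9
= 159844234.214649 / 8628017640037.26 * 1e9
= 18526.1831 nT

18526.1831


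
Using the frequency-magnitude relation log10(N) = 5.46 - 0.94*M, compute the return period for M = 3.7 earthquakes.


log10(N) = 5.46 - 0.94*3.7 = 1.982
N = 10^1.982 = 95.940063
T = 1/N = 1/95.940063 = 0.0104 years

0.0104


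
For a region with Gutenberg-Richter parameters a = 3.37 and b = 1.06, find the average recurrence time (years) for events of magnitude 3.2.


log10(N) = 3.37 - 1.06*3.2 = -0.022
N = 10^-0.022 = 0.950605
T = 1/N = 1/0.950605 = 1.052 years

1.052


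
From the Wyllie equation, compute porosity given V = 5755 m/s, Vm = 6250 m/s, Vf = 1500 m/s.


1/V - 1/Vm = 1/5755 - 1/6250 = 1.376e-05
1/Vf - 1/Vm = 1/1500 - 1/6250 = 0.00050667
phi = 1.376e-05 / 0.00050667 = 0.0272

0.0272


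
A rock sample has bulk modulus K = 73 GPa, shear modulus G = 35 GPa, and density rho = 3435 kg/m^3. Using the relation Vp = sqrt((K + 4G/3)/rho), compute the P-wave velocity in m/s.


First compute the effective modulus:
K + 4G/3 = 73e9 + 4*35e9/3 = 119666666666.67 Pa
Then divide by density:
119666666666.67 / 3435 = 34837457.5449 Pa/(kg/m^3)
Take the square root:
Vp = sqrt(34837457.5449) = 5902.33 m/s

5902.33


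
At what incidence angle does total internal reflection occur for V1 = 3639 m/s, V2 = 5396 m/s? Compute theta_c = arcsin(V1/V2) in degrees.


V1/V2 = 3639/5396 = 0.674388
theta_c = arcsin(0.674388) = 42.4067 degrees

42.4067


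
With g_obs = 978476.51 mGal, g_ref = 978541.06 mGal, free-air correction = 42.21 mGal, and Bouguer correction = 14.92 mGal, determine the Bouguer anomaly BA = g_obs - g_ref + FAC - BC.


BA = g_obs - g_ref + FAC - BC
= 978476.51 - 978541.06 + 42.21 - 14.92
= -37.26 mGal

-37.26


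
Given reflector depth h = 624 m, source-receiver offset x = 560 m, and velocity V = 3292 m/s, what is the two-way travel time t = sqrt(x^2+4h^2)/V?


x^2 + 4h^2 = 560^2 + 4*624^2 = 313600 + 1557504 = 1871104
sqrt(1871104) = 1367.883
t = 1367.883 / 3292 = 0.4155 s

0.4155


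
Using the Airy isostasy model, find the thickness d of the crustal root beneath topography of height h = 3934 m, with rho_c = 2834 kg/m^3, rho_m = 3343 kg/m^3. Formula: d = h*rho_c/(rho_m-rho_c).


rho_m - rho_c = 3343 - 2834 = 509
d = 3934 * 2834 / 509
= 11148956 / 509
= 21903.65 m

21903.65


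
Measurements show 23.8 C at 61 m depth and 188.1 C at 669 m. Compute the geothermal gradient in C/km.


dT = 188.1 - 23.8 = 164.3 C
dz = 669 - 61 = 608 m
gradient = dT/dz * 1000 = 164.3/608 * 1000 = 270.2303 C/km

270.2303


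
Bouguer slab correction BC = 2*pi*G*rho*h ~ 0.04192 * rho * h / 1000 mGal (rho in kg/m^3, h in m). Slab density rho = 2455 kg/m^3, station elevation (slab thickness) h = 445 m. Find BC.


BC = 0.04192 * rho * h / 1000
= 0.04192 * 2455 * 445 / 1000
= 45.7966 mGal

45.7966


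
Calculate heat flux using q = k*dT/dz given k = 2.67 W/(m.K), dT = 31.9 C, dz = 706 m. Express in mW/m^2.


q = k * dT / dz * 1000
= 2.67 * 31.9 / 706 * 1000
= 0.120642 * 1000
= 120.6416 mW/m^2

120.6416


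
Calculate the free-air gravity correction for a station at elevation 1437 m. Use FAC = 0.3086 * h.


FAC = 0.3086 * h
= 0.3086 * 1437
= 443.4582 mGal

443.4582


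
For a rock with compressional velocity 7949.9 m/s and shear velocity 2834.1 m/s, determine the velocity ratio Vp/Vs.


Vp/Vs = 7949.9 / 2834.1
= 2.8051

2.8051


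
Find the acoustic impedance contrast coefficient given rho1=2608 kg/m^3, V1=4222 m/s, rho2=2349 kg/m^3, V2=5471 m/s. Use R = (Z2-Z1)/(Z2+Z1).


Z1 = 2608 * 4222 = 11010976
Z2 = 2349 * 5471 = 12851379
R = (12851379 - 11010976) / (12851379 + 11010976) = 1840403 / 23862355 = 0.0771

0.0771


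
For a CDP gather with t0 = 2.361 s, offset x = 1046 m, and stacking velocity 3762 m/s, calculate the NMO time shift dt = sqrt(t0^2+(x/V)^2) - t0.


x/Vnmo = 1046/3762 = 0.278044
(x/Vnmo)^2 = 0.077308
t0^2 = 5.574321
sqrt(5.574321 + 0.077308) = 2.377316
dt = 2.377316 - 2.361 = 0.016316

0.016316


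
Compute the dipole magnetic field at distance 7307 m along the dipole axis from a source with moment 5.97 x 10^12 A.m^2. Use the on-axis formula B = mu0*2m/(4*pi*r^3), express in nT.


m = 5.97 x 10^12 = 5970000000000 A.m^2
2m = 11940000000000 A.m^2
r^3 = 7307^3 = 390137163443
B = (4pi*10^-7) * 11940000000000 / (4*pi * 390137163443) * 1e9
= 15004246.513545 / 4902608186259.56 * 1e9
= 3060.4621 nT

3060.4621


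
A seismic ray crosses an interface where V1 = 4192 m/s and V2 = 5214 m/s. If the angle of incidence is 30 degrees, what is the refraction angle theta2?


sin(theta1) = sin(30 deg) = 0.5
sin(theta2) = V2/V1 * sin(theta1) = 5214/4192 * 0.5 = 0.621899
theta2 = arcsin(0.621899) = 38.4549 degrees

38.4549


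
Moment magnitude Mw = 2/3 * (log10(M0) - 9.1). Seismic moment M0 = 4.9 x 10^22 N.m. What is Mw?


log10(M0) = log10(4.9 x 10^22) = 22.6902
Mw = 2/3 * (22.6902 - 9.1)
= 2/3 * 13.5902
= 9.06

9.06


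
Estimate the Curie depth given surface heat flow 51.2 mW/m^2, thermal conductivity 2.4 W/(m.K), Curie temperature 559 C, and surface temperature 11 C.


T_Curie - T_surf = 559 - 11 = 548 C
Convert q to W/m^2: 51.2 mW/m^2 = 0.0512 W/m^2
d = 548 * 2.4 / 0.0512 = 25687.5 m

25687.5


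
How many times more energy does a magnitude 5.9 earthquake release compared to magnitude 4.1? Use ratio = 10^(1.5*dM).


M2 - M1 = 5.9 - 4.1 = 1.8
1.5 * 1.8 = 2.7
ratio = 10^2.7 = 501.19

501.19


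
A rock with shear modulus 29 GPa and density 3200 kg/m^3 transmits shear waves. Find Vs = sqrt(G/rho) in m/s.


Convert G to Pa: G = 29e9 Pa
Compute G/rho = 29e9 / 3200 = 9062500.0
Vs = sqrt(9062500.0) = 3010.4 m/s

3010.4


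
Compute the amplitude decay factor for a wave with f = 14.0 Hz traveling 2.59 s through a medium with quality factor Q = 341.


pi*f*t/Q = pi*14.0*2.59/341 = 0.334059
A/A0 = exp(-0.334059) = 0.716011

0.716011


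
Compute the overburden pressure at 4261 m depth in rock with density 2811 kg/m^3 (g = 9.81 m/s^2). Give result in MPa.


P = rho * g * z / 1e6
= 2811 * 9.81 * 4261 / 1e6
= 117500952.51 / 1e6
= 117.501 MPa

117.501


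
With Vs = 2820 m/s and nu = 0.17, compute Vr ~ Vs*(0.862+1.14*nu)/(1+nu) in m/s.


Numerator factor = 0.862 + 1.14*0.17 = 1.0558
Denominator = 1 + 0.17 = 1.17
Vr = 2820 * 1.0558 / 1.17 = 2544.75 m/s

2544.75


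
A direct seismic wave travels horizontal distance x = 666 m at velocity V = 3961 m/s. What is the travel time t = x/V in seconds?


t = x / V
= 666 / 3961
= 0.1681 s

0.1681


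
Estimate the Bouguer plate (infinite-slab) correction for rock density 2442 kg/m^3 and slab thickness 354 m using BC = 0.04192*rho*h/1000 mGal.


BC = 0.04192 * rho * h / 1000
= 0.04192 * 2442 * 354 / 1000
= 36.2385 mGal

36.2385


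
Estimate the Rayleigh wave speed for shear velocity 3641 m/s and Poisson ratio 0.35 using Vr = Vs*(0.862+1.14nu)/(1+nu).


Numerator factor = 0.862 + 1.14*0.35 = 1.261
Denominator = 1 + 0.35 = 1.35
Vr = 3641 * 1.261 / 1.35 = 3400.96 m/s

3400.96


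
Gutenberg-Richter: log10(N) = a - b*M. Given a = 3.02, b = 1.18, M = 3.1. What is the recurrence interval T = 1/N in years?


log10(N) = 3.02 - 1.18*3.1 = -0.638
N = 10^-0.638 = 0.230144
T = 1/N = 1/0.230144 = 4.3451 years

4.3451


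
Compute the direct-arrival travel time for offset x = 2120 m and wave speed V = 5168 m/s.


t = x / V
= 2120 / 5168
= 0.4102 s

0.4102


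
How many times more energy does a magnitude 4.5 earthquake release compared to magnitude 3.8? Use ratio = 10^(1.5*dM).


M2 - M1 = 4.5 - 3.8 = 0.7
1.5 * 0.7 = 1.05
ratio = 10^1.05 = 11.22

11.22


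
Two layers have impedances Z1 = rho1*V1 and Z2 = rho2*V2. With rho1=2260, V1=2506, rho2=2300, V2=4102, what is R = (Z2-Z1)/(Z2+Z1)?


Z1 = 2260 * 2506 = 5663560
Z2 = 2300 * 4102 = 9434600
R = (9434600 - 5663560) / (9434600 + 5663560) = 3771040 / 15098160 = 0.2498

0.2498


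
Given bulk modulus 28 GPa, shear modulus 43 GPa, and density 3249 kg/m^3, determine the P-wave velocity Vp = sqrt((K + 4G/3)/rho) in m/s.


First compute the effective modulus:
K + 4G/3 = 28e9 + 4*43e9/3 = 85333333333.33 Pa
Then divide by density:
85333333333.33 / 3249 = 26264491.6385 Pa/(kg/m^3)
Take the square root:
Vp = sqrt(26264491.6385) = 5124.89 m/s

5124.89


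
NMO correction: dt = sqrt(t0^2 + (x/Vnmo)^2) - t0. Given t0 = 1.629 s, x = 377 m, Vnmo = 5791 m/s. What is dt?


x/Vnmo = 377/5791 = 0.065101
(x/Vnmo)^2 = 0.004238
t0^2 = 2.653641
sqrt(2.653641 + 0.004238) = 1.6303
dt = 1.6303 - 1.629 = 0.0013

0.0013


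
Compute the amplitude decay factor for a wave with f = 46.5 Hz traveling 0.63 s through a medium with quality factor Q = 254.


pi*f*t/Q = pi*46.5*0.63/254 = 0.362334
A/A0 = exp(-0.362334) = 0.69605

0.69605


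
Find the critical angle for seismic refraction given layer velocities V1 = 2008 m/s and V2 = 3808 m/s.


V1/V2 = 2008/3808 = 0.527311
theta_c = arcsin(0.527311) = 31.8239 degrees

31.8239


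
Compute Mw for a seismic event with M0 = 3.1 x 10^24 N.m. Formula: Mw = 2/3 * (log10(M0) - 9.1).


log10(M0) = log10(3.1 x 10^24) = 24.4914
Mw = 2/3 * (24.4914 - 9.1)
= 2/3 * 15.3914
= 10.26

10.26


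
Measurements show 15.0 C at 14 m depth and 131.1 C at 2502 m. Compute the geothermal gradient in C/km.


dT = 131.1 - 15.0 = 116.1 C
dz = 2502 - 14 = 2488 m
gradient = dT/dz * 1000 = 116.1/2488 * 1000 = 46.664 C/km

46.664


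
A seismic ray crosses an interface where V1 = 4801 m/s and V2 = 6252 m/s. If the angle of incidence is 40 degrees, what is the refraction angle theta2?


sin(theta1) = sin(40 deg) = 0.642788
sin(theta2) = V2/V1 * sin(theta1) = 6252/4801 * 0.642788 = 0.837056
theta2 = arcsin(0.837056) = 56.8306 degrees

56.8306


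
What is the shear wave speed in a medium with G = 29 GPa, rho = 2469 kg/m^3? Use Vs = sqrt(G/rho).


Convert G to Pa: G = 29e9 Pa
Compute G/rho = 29e9 / 2469 = 11745646.0105
Vs = sqrt(11745646.0105) = 3427.19 m/s

3427.19


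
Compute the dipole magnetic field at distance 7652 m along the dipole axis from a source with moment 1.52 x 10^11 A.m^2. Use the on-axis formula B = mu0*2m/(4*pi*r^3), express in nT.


m = 1.52 x 10^11 = 152000000000 A.m^2
2m = 304000000000 A.m^2
r^3 = 7652^3 = 448048351808
B = (4pi*10^-7) * 304000000000 / (4*pi * 448048351808) * 1e9
= 382017.666677 / 5630341641972.11 * 1e9
= 67.8498 nT

67.8498


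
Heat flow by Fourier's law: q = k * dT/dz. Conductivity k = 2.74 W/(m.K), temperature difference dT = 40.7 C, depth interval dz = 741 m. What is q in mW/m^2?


q = k * dT / dz * 1000
= 2.74 * 40.7 / 741 * 1000
= 0.150497 * 1000
= 150.4966 mW/m^2

150.4966


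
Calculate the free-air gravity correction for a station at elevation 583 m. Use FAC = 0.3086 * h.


FAC = 0.3086 * h
= 0.3086 * 583
= 179.9138 mGal

179.9138


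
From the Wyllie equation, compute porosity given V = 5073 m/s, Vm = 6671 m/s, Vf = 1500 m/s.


1/V - 1/Vm = 1/5073 - 1/6671 = 4.722e-05
1/Vf - 1/Vm = 1/1500 - 1/6671 = 0.00051676
phi = 4.722e-05 / 0.00051676 = 0.0914

0.0914


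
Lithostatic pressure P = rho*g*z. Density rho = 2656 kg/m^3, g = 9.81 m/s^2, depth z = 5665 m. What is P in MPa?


P = rho * g * z / 1e6
= 2656 * 9.81 * 5665 / 1e6
= 147603614.4 / 1e6
= 147.6036 MPa

147.6036


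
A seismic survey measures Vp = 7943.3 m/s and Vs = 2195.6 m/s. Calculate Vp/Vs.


Vp/Vs = 7943.3 / 2195.6
= 3.6178

3.6178


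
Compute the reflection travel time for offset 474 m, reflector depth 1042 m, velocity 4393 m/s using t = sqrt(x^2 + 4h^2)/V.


x^2 + 4h^2 = 474^2 + 4*1042^2 = 224676 + 4343056 = 4567732
sqrt(4567732) = 2137.2253
t = 2137.2253 / 4393 = 0.4865 s

0.4865


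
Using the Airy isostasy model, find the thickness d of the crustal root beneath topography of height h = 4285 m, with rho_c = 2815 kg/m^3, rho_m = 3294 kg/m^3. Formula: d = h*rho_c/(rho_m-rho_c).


rho_m - rho_c = 3294 - 2815 = 479
d = 4285 * 2815 / 479
= 12062275 / 479
= 25182.2 m

25182.2


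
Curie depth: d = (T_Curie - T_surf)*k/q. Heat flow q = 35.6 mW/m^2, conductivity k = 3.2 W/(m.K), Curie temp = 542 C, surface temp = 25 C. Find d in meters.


T_Curie - T_surf = 542 - 25 = 517 C
Convert q to W/m^2: 35.6 mW/m^2 = 0.0356 W/m^2
d = 517 * 3.2 / 0.0356 = 46471.91 m

46471.91


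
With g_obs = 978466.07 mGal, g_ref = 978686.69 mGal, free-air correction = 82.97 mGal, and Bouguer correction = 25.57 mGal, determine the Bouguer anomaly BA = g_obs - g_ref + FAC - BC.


BA = g_obs - g_ref + FAC - BC
= 978466.07 - 978686.69 + 82.97 - 25.57
= -163.22 mGal

-163.22


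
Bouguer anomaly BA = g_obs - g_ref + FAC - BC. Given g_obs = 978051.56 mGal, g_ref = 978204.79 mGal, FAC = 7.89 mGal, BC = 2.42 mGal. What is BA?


BA = g_obs - g_ref + FAC - BC
= 978051.56 - 978204.79 + 7.89 - 2.42
= -147.76 mGal

-147.76


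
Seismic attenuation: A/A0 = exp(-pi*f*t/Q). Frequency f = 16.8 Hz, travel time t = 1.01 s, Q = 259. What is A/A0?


pi*f*t/Q = pi*16.8*1.01/259 = 0.205817
A/A0 = exp(-0.205817) = 0.813982

0.813982


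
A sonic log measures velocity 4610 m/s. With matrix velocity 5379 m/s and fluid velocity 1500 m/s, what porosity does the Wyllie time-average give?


1/V - 1/Vm = 1/4610 - 1/5379 = 3.101e-05
1/Vf - 1/Vm = 1/1500 - 1/5379 = 0.00048076
phi = 3.101e-05 / 0.00048076 = 0.0645

0.0645


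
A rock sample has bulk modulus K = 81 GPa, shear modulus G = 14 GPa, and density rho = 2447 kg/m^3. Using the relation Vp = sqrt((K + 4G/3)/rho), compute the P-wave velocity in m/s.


First compute the effective modulus:
K + 4G/3 = 81e9 + 4*14e9/3 = 99666666666.67 Pa
Then divide by density:
99666666666.67 / 2447 = 40730145.7567 Pa/(kg/m^3)
Take the square root:
Vp = sqrt(40730145.7567) = 6382.02 m/s

6382.02


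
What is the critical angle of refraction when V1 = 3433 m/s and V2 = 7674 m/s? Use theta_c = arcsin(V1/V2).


V1/V2 = 3433/7674 = 0.447355
theta_c = arcsin(0.447355) = 26.5741 degrees

26.5741


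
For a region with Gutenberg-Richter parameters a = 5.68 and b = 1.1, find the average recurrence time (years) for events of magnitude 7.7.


log10(N) = 5.68 - 1.1*7.7 = -2.79
N = 10^-2.79 = 0.001622
T = 1/N = 1/0.001622 = 616.595 years

616.595


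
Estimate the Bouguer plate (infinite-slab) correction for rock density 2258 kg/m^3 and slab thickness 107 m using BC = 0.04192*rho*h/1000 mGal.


BC = 0.04192 * rho * h / 1000
= 0.04192 * 2258 * 107 / 1000
= 10.1281 mGal

10.1281


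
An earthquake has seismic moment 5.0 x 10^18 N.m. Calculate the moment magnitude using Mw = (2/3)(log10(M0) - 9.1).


log10(M0) = log10(5.0 x 10^18) = 18.699
Mw = 2/3 * (18.699 - 9.1)
= 2/3 * 9.599
= 6.4

6.4


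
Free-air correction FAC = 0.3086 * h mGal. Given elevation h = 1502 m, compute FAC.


FAC = 0.3086 * h
= 0.3086 * 1502
= 463.5172 mGal

463.5172


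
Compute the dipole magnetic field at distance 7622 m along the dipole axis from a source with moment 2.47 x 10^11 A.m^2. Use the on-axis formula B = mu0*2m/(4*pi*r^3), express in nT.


m = 2.47 x 10^11 = 247000000000 A.m^2
2m = 494000000000 A.m^2
r^3 = 7622^3 = 442799205848
B = (4pi*10^-7) * 494000000000 / (4*pi * 442799205848) * 1e9
= 620778.708349 / 5564378928429.89 * 1e9
= 111.563 nT

111.563


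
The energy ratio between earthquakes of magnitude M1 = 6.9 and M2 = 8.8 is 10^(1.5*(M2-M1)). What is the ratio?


M2 - M1 = 8.8 - 6.9 = 1.9
1.5 * 1.9 = 2.85
ratio = 10^2.85 = 707.95

707.95


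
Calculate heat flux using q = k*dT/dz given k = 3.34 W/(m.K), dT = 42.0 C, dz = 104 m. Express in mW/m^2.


q = k * dT / dz * 1000
= 3.34 * 42.0 / 104 * 1000
= 1.348846 * 1000
= 1348.8462 mW/m^2

1348.8462


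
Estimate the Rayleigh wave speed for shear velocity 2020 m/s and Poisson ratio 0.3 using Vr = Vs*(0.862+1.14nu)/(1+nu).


Numerator factor = 0.862 + 1.14*0.3 = 1.204
Denominator = 1 + 0.3 = 1.3
Vr = 2020 * 1.204 / 1.3 = 1870.83 m/s

1870.83


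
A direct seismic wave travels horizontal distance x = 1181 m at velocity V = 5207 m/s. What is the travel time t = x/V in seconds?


t = x / V
= 1181 / 5207
= 0.2268 s

0.2268


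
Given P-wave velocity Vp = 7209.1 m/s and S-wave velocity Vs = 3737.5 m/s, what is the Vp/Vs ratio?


Vp/Vs = 7209.1 / 3737.5
= 1.9289

1.9289


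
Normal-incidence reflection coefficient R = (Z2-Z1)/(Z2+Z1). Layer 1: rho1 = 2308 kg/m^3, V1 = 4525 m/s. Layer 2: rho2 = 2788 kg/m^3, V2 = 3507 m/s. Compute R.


Z1 = 2308 * 4525 = 10443700
Z2 = 2788 * 3507 = 9777516
R = (9777516 - 10443700) / (9777516 + 10443700) = -666184 / 20221216 = -0.0329

-0.0329


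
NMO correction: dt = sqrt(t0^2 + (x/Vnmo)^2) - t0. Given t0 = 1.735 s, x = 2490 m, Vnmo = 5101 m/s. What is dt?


x/Vnmo = 2490/5101 = 0.48814
(x/Vnmo)^2 = 0.23828
t0^2 = 3.010225
sqrt(3.010225 + 0.23828) = 1.802361
dt = 1.802361 - 1.735 = 0.067361

0.067361


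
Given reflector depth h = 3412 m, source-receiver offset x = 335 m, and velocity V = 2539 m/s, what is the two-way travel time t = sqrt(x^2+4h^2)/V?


x^2 + 4h^2 = 335^2 + 4*3412^2 = 112225 + 46566976 = 46679201
sqrt(46679201) = 6832.2179
t = 6832.2179 / 2539 = 2.6909 s

2.6909


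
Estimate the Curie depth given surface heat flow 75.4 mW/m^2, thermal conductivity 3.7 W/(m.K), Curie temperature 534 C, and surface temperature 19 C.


T_Curie - T_surf = 534 - 19 = 515 C
Convert q to W/m^2: 75.4 mW/m^2 = 0.0754 W/m^2
d = 515 * 3.7 / 0.0754 = 25271.88 m

25271.88


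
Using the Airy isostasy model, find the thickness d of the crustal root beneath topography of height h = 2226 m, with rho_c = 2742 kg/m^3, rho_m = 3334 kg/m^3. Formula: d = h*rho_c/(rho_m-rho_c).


rho_m - rho_c = 3334 - 2742 = 592
d = 2226 * 2742 / 592
= 6103692 / 592
= 10310.29 m

10310.29


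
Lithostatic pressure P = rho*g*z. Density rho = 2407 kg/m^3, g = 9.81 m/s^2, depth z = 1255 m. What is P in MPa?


P = rho * g * z / 1e6
= 2407 * 9.81 * 1255 / 1e6
= 29633900.85 / 1e6
= 29.6339 MPa

29.6339


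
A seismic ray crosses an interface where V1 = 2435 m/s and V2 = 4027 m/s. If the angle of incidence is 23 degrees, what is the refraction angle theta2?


sin(theta1) = sin(23 deg) = 0.390731
sin(theta2) = V2/V1 * sin(theta1) = 4027/2435 * 0.390731 = 0.646191
theta2 = arcsin(0.646191) = 40.255 degrees

40.255


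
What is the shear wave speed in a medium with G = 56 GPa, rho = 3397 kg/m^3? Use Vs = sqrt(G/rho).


Convert G to Pa: G = 56e9 Pa
Compute G/rho = 56e9 / 3397 = 16485133.9417
Vs = sqrt(16485133.9417) = 4060.19 m/s

4060.19


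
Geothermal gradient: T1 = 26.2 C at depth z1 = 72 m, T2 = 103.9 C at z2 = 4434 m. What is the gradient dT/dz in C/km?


dT = 103.9 - 26.2 = 77.7 C
dz = 4434 - 72 = 4362 m
gradient = dT/dz * 1000 = 77.7/4362 * 1000 = 17.8129 C/km

17.8129


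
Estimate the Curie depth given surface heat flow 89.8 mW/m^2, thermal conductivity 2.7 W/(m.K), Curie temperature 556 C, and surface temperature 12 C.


T_Curie - T_surf = 556 - 12 = 544 C
Convert q to W/m^2: 89.8 mW/m^2 = 0.0898 W/m^2
d = 544 * 2.7 / 0.0898 = 16356.35 m

16356.35


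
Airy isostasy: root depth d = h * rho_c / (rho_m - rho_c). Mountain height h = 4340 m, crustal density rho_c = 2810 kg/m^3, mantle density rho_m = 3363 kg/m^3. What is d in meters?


rho_m - rho_c = 3363 - 2810 = 553
d = 4340 * 2810 / 553
= 12195400 / 553
= 22053.16 m

22053.16


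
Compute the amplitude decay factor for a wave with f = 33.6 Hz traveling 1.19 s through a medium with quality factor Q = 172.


pi*f*t/Q = pi*33.6*1.19/172 = 0.730311
A/A0 = exp(-0.730311) = 0.481759

0.481759


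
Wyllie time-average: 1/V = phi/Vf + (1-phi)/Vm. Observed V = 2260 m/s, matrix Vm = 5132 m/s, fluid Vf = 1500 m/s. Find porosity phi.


1/V - 1/Vm = 1/2260 - 1/5132 = 0.00024762
1/Vf - 1/Vm = 1/1500 - 1/5132 = 0.00047181
phi = 0.00024762 / 0.00047181 = 0.5248

0.5248


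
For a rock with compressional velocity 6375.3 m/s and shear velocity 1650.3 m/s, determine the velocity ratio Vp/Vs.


Vp/Vs = 6375.3 / 1650.3
= 3.8631

3.8631


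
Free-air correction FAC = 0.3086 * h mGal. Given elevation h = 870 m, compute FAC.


FAC = 0.3086 * h
= 0.3086 * 870
= 268.482 mGal

268.482


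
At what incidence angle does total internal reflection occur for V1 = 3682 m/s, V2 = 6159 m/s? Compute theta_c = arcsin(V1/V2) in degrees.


V1/V2 = 3682/6159 = 0.597824
theta_c = arcsin(0.597824) = 36.7142 degrees

36.7142


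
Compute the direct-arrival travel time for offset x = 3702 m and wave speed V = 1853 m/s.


t = x / V
= 3702 / 1853
= 1.9978 s

1.9978


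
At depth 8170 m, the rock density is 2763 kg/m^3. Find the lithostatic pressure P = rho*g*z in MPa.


P = rho * g * z / 1e6
= 2763 * 9.81 * 8170 / 1e6
= 221448095.1 / 1e6
= 221.4481 MPa

221.4481


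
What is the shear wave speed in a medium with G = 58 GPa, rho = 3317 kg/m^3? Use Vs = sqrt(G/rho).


Convert G to Pa: G = 58e9 Pa
Compute G/rho = 58e9 / 3317 = 17485679.8312
Vs = sqrt(17485679.8312) = 4181.59 m/s

4181.59


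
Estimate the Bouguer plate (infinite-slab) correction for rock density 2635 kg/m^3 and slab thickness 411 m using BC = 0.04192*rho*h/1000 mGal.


BC = 0.04192 * rho * h / 1000
= 0.04192 * 2635 * 411 / 1000
= 45.3987 mGal

45.3987


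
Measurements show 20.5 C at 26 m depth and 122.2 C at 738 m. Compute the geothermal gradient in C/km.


dT = 122.2 - 20.5 = 101.7 C
dz = 738 - 26 = 712 m
gradient = dT/dz * 1000 = 101.7/712 * 1000 = 142.8371 C/km

142.8371


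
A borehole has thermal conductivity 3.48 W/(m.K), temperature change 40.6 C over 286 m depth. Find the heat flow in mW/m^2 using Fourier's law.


q = k * dT / dz * 1000
= 3.48 * 40.6 / 286 * 1000
= 0.494014 * 1000
= 494.014 mW/m^2

494.014


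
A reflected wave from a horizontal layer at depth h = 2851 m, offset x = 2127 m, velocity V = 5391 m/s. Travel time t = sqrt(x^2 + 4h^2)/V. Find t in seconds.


x^2 + 4h^2 = 2127^2 + 4*2851^2 = 4524129 + 32512804 = 37036933
sqrt(37036933) = 6085.7976
t = 6085.7976 / 5391 = 1.1289 s

1.1289


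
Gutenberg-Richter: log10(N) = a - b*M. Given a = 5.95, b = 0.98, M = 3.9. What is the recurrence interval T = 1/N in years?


log10(N) = 5.95 - 0.98*3.9 = 2.128
N = 10^2.128 = 134.276496
T = 1/N = 1/134.276496 = 0.0074 years

0.0074


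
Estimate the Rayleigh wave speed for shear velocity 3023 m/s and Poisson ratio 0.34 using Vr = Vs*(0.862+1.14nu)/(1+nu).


Numerator factor = 0.862 + 1.14*0.34 = 1.2496
Denominator = 1 + 0.34 = 1.34
Vr = 3023 * 1.2496 / 1.34 = 2819.06 m/s

2819.06


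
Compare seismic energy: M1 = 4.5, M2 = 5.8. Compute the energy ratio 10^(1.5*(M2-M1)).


M2 - M1 = 5.8 - 4.5 = 1.3
1.5 * 1.3 = 1.95
ratio = 10^1.95 = 89.13

89.13


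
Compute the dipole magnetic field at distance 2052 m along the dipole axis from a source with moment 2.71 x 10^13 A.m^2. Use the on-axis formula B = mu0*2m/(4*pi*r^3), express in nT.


m = 2.71 x 10^13 = 27100000000000 A.m^2
2m = 54200000000000 A.m^2
r^3 = 2052^3 = 8640364608
B = (4pi*10^-7) * 54200000000000 / (4*pi * 8640364608) * 1e9
= 68109728.729827 / 108578023907.32 * 1e9
= 627288.3432 nT

627288.3432


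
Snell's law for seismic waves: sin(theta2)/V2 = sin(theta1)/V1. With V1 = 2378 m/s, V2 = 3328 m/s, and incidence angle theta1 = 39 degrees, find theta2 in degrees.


sin(theta1) = sin(39 deg) = 0.62932
sin(theta2) = V2/V1 * sin(theta1) = 3328/2378 * 0.62932 = 0.880731
theta2 = arcsin(0.880731) = 61.7307 degrees

61.7307


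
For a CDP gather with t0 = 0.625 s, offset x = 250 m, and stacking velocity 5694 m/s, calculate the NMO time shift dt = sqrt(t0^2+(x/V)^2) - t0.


x/Vnmo = 250/5694 = 0.043906
(x/Vnmo)^2 = 0.001928
t0^2 = 0.390625
sqrt(0.390625 + 0.001928) = 0.62654
dt = 0.62654 - 0.625 = 0.00154

0.00154


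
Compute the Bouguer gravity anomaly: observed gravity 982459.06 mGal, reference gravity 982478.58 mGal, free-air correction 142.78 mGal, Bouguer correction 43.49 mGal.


BA = g_obs - g_ref + FAC - BC
= 982459.06 - 982478.58 + 142.78 - 43.49
= 79.77 mGal

79.77


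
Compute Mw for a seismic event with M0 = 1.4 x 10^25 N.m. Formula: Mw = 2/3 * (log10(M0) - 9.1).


log10(M0) = log10(1.4 x 10^25) = 25.1461
Mw = 2/3 * (25.1461 - 9.1)
= 2/3 * 16.0461
= 10.7

10.7


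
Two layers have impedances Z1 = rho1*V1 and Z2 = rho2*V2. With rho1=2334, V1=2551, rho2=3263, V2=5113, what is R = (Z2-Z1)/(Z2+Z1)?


Z1 = 2334 * 2551 = 5954034
Z2 = 3263 * 5113 = 16683719
R = (16683719 - 5954034) / (16683719 + 5954034) = 10729685 / 22637753 = 0.474

0.474


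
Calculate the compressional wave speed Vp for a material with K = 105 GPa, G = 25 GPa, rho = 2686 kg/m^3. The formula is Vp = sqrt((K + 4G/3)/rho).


First compute the effective modulus:
K + 4G/3 = 105e9 + 4*25e9/3 = 138333333333.33 Pa
Then divide by density:
138333333333.33 / 2686 = 51501613.3035 Pa/(kg/m^3)
Take the square root:
Vp = sqrt(51501613.3035) = 7176.46 m/s

7176.46
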